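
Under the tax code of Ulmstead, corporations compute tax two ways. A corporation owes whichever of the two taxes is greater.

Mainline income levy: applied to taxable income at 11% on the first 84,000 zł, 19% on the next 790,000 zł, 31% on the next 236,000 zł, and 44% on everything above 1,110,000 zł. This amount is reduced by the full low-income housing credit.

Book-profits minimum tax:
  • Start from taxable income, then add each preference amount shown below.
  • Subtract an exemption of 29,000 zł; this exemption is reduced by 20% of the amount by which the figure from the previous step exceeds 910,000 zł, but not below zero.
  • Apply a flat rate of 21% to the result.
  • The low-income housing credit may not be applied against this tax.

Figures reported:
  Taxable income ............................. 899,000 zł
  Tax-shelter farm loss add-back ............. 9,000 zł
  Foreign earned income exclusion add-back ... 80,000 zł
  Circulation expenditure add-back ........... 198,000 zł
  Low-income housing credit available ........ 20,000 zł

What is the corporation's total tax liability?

249,060 zł

Book-profits minimum tax:
  Adjusted income: 899,000 zł + 9,000 zł + 80,000 zł + 198,000 zł = 1,186,000 zł
  Exemption: 20% × (1,186,000 zł − 910,000 zł) = 55,200 zł ≥ 29,000 zł, so the exemption is fully phased out
  Base: 1,186,000 zł − 0 zł = 1,186,000 zł
  1,186,000 zł × 21% = 249,060 zł

Mainline income levy:
  84,000 zł × 11% = 9,240 zł
  790,000 zł × 19% = 150,100 zł
  25,000 zł × 31% = 7,750 zł
  → 167,090 zł
  Less low-income housing credit 20,000 zł → 147,090 zł

249,060 zł > 147,090 zł, so the book-profits minimum tax is the binding amount.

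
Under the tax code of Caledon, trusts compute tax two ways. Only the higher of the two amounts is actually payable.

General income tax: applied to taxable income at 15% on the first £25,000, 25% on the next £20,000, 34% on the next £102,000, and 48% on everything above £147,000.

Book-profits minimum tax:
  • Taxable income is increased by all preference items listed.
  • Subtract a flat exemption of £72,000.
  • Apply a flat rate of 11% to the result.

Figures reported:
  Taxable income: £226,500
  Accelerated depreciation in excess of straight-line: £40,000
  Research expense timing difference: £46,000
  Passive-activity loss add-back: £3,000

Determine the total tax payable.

General income tax:
  £25,000 × 15% = £3,750
  £20,000 × 25% = £5,000
  £102,000 × 34% = £34,680
  £79,500 × 48% = £38,160
  → £81,590

Book-profits minimum tax:
  Adjusted income: £226,500 + £40,000 + £46,000 + £3,000 = £315,500
  Less exemption £72,000 → base £243,500
  £243,500 × 11% = £26,785

£81,590 > £26,785, so the general income tax governs.

£81,590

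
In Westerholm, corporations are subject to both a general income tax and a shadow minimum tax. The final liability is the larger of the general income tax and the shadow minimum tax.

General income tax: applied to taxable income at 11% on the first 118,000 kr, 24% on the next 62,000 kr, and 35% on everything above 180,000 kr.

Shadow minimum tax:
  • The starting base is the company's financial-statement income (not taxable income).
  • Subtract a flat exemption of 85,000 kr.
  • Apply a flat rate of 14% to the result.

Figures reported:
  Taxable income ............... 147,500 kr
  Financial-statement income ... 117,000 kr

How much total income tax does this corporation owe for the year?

Shadow minimum tax:
  Base (financial-statement income): 117,000 kr
  Less exemption 85,000 kr → base 32,000 kr
  32,000 kr × 14% = 4,480 kr

General income tax:
  118,000 kr × 11% = 12,980 kr
  29,500 kr × 24% = 7,080 kr
  → 20,060 kr

20,060 kr > 4,480 kr, so the general income tax governs.

20,060 kr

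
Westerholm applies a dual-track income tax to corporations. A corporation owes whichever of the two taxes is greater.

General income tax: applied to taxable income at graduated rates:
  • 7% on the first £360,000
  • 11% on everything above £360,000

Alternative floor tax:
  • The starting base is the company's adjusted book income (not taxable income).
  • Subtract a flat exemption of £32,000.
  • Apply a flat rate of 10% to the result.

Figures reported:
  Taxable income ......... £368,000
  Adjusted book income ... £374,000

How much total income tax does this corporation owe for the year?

General income tax:
  £360,000 × 7% = £25,200
  £8,000 × 11% = £880
  → £26,080

Alternative floor tax:
  Base (adjusted book income): £374,000
  Less exemption £32,000 → base £342,000
  £342,000 × 10% = £34,200

£34,200 > £26,080, so the alternative floor tax is the binding amount.

£34,200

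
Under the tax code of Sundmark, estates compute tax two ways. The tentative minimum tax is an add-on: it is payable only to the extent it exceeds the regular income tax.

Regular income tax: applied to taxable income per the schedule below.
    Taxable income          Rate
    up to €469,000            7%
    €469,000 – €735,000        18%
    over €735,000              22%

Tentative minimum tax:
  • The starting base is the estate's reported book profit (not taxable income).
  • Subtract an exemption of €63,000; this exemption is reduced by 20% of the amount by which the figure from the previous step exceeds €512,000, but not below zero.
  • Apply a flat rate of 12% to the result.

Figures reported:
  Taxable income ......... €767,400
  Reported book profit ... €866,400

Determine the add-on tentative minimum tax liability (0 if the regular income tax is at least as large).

€16,130

Tentative minimum tax:
  Base (reported book profit): €866,400
  Exemption: 20% × (€866,400 − €512,000) = €70,880 ≥ €63,000, so the exemption is fully phased out
  Base: €866,400 − €0 = €866,400
  €866,400 × 12% = €103,968

Regular income tax:
  €469,000 × 7% = €32,830
  €266,000 × 18% = €47,880
  €32,400 × 22% = €7,128
  → €87,838

Excess of tentative minimum tax over regular income tax: €103,968 − €87,838 = €16,130.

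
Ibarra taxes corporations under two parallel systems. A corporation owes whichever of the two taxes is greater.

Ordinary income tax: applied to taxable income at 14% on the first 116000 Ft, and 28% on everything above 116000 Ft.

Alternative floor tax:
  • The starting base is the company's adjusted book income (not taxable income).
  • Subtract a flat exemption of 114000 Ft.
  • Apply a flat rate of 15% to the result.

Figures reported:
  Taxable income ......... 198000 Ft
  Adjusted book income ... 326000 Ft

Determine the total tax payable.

Alternative floor tax:
  Base (adjusted book income): 326000 Ft
  Less exemption 114000 Ft → base 212000 Ft
  212000 Ft × 15% = 31800 Ft

Ordinary income tax:
  116000 Ft × 14% = 16240 Ft
  82000 Ft × 28% = 22960 Ft
  → 39200 Ft

39200 Ft > 31800 Ft, so the ordinary income tax governs.

39200 Ft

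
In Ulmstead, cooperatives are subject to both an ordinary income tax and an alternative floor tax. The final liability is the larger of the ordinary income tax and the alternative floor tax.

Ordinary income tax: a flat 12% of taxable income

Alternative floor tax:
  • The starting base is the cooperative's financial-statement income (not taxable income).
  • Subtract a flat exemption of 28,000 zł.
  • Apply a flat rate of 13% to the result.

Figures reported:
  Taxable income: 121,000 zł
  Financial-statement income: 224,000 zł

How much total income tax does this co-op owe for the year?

25,480 zł

Alternative floor tax:
  Base (financial-statement income): 224,000 zł
  Less exemption 28,000 zł → base 196,000 zł
  196,000 zł × 13% = 25,480 zł

Ordinary income tax:
  121,000 zł × 12% = 14,520 zł

25,480 zł > 14,520 zł, so the alternative floor tax is the binding amount.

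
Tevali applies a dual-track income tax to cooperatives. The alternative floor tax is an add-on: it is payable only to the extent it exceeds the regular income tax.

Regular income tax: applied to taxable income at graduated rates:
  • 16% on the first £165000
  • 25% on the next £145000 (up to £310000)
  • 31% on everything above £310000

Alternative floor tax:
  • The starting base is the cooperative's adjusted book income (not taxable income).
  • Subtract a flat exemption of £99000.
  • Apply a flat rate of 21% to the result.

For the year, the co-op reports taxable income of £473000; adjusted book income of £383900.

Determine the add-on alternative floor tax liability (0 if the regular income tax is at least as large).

Regular income tax:
  £165000 × 16% = £26400
  £145000 × 25% = £36250
  £163000 × 31% = £50530
  → £113180

Alternative floor tax:
  Base (adjusted book income): £383900
  Less exemption £99000 → base £284900
  £284900 × 21% = £59829

£59829 ≤ £113180, so no add-on is due.

£0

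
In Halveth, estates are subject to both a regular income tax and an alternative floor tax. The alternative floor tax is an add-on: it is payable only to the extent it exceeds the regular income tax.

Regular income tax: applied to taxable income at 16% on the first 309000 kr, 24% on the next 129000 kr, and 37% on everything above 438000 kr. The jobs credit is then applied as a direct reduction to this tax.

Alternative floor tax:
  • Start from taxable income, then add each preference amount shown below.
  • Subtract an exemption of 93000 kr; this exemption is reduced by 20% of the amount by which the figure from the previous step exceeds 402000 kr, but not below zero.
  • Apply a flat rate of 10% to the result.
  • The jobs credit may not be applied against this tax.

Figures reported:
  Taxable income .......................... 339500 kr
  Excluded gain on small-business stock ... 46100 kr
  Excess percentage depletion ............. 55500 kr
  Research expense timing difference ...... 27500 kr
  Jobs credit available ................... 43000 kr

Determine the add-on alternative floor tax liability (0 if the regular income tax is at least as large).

Regular income tax:
  309000 kr × 16% = 49440 kr
  30500 kr × 24% = 7320 kr
  → 56760 kr
  Less jobs credit 43000 kr → 13760 kr

Alternative floor tax:
  Adjusted income: 339500 kr + 46100 kr + 55500 kr + 27500 kr = 468600 kr
  Exemption: 93000 kr − 20% × (468600 kr − 402000 kr) = 93000 kr − 13320 kr = 79680 kr
  Base: 468600 kr − 79680 kr = 388920 kr
  388920 kr × 10% = 38892 kr

Excess of alternative floor tax over regular income tax: 38892 kr − 13760 kr = 25132 kr.

25132 kr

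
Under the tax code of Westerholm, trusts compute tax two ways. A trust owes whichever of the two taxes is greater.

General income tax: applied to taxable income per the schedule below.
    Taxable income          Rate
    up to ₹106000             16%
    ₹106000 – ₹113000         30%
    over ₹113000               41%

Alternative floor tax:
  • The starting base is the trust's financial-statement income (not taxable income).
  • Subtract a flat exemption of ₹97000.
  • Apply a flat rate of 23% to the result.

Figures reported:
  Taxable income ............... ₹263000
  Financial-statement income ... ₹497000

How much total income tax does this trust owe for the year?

General income tax:
  ₹106000 × 16% = ₹16960
  ₹7000 × 30% = ₹2100
  ₹150000 × 41% = ₹61500
  → ₹80560

Alternative floor tax:
  Base (financial-statement income): ₹497000
  Less exemption ₹97000 → base ₹400000
  ₹400000 × 23% = ₹92000

₹92000 > ₹80560, so the alternative floor tax is the binding amount.

₹92000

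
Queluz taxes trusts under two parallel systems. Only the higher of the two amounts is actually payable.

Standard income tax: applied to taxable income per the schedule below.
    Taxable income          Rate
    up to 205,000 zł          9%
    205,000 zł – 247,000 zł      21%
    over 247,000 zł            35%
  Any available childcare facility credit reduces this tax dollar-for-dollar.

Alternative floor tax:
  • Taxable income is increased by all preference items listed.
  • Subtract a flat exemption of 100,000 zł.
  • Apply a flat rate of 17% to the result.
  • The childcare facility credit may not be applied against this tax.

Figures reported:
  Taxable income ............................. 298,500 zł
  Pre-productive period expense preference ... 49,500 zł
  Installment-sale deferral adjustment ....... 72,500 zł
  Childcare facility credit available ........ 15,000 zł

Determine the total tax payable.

Alternative floor tax:
  Adjusted income: 298,500 zł + 49,500 zł + 72,500 zł = 420,500 zł
  Less exemption 100,000 zł → base 320,500 zł
  320,500 zł × 17% = 54,485 zł

Standard income tax:
  205,000 zł × 9% = 18,450 zł
  42,000 zł × 21% = 8,820 zł
  51,500 zł × 35% = 18,025 zł
  → 45,295 zł
  Less childcare facility credit 15,000 zł → 30,295 zł

54,485 zł > 30,295 zł, so the alternative floor tax is the binding amount.

54,485 zł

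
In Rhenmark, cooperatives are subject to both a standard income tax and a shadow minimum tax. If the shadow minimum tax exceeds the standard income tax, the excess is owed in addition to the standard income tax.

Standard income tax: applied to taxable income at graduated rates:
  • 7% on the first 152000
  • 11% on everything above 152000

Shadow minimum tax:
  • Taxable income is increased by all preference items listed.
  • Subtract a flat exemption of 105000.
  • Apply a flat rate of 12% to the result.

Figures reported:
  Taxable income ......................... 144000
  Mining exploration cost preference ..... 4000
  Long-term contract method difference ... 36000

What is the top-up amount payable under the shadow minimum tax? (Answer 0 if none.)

0

Standard income tax:
  144000 × 7% = 10080

Shadow minimum tax:
  Adjusted income: 144000 + 4000 + 36000 = 184000
  Less exemption 105000 → base 79000
  79000 × 12% = 9480

9480 ≤ 10080, so no add-on is due.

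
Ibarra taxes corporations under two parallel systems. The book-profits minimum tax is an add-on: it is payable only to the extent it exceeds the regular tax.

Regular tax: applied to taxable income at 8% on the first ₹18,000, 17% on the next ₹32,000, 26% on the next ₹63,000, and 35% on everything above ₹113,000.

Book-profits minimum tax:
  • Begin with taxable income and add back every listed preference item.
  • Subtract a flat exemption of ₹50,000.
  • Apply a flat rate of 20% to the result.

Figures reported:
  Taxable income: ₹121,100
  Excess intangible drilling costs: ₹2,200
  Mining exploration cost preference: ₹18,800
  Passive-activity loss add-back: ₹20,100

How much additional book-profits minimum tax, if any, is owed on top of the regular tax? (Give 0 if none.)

Regular tax:
  ₹18,000 × 8% = ₹1,440
  ₹32,000 × 17% = ₹5,440
  ₹63,000 × 26% = ₹16,380
  ₹8,100 × 35% = ₹2,835
  → ₹26,095

Book-profits minimum tax:
  Adjusted income: ₹121,100 + ₹2,200 + ₹18,800 + ₹20,100 = ₹162,200
  Less exemption ₹50,000 → base ₹112,200
  ₹112,200 × 20% = ₹22,440

₹22,440 ≤ ₹26,095, so no add-on is due.

₹0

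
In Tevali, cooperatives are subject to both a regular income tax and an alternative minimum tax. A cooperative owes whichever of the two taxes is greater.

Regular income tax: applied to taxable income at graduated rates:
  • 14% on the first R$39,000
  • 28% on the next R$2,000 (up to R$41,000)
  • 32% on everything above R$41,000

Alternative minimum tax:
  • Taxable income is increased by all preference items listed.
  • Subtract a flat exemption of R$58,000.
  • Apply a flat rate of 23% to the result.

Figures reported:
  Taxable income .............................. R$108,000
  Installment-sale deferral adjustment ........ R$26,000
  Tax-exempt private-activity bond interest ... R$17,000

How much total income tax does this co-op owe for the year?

Alternative minimum tax:
  Adjusted income: R$108,000 + R$26,000 + R$17,000 = R$151,000
  Less exemption R$58,000 → base R$93,000
  R$93,000 × 23% = R$21,390

Regular income tax:
  R$39,000 × 14% = R$5,460
  R$2,000 × 28% = R$560
  R$67,000 × 32% = R$21,440
  → R$27,460

R$27,460 > R$21,390, so the regular income tax governs.

R$27,460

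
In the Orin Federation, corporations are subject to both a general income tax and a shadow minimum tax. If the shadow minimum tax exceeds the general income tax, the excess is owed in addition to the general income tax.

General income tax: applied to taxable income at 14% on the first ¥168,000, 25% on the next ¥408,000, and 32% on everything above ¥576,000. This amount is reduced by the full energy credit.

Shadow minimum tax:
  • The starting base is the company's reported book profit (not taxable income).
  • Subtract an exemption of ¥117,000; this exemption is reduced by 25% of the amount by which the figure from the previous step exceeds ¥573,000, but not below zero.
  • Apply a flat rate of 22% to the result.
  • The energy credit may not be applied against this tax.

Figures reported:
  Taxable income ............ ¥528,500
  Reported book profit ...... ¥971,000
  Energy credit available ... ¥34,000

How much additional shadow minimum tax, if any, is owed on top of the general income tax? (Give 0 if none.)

General income tax:
  ¥168,000 × 14% = ¥23,520
  ¥360,500 × 25% = ¥90,125
  → ¥113,645
  Less energy credit ¥34,000 → ¥79,645

Shadow minimum tax:
  Base (reported book profit): ¥971,000
  Exemption: ¥117,000 − 25% × (¥971,000 − ¥573,000) = ¥117,000 − ¥99,500 = ¥17,500
  Base: ¥971,000 − ¥17,500 = ¥953,500
  ¥953,500 × 22% = ¥209,770

Excess of shadow minimum tax over general income tax: ¥209,770 − ¥79,645 = ¥130,125.

¥130,125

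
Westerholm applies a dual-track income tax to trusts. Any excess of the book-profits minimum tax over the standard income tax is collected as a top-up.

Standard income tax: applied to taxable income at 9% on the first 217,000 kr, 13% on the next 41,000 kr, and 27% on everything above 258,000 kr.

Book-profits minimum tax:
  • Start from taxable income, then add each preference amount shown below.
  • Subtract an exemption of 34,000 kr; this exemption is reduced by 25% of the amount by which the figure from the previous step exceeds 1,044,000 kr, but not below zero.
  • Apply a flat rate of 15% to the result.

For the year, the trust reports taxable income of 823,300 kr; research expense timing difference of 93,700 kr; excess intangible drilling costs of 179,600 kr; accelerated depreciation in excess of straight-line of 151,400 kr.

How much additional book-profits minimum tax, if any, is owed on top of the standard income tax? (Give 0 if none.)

9,709 kr

Standard income tax:
  217,000 kr × 9% = 19,530 kr
  41,000 kr × 13% = 5,330 kr
  565,300 kr × 27% = 152,631 kr
  → 177,491 kr

Book-profits minimum tax:
  Adjusted income: 823,300 kr + 93,700 kr + 179,600 kr + 151,400 kr = 1,248,000 kr
  Exemption: 25% × (1,248,000 kr − 1,044,000 kr) = 51,000 kr ≥ 34,000 kr, so the exemption is fully phased out
  Base: 1,248,000 kr − 0 kr = 1,248,000 kr
  1,248,000 kr × 15% = 187,200 kr

Excess of book-profits minimum tax over standard income tax: 187,200 kr − 177,491 kr = 9,709 kr.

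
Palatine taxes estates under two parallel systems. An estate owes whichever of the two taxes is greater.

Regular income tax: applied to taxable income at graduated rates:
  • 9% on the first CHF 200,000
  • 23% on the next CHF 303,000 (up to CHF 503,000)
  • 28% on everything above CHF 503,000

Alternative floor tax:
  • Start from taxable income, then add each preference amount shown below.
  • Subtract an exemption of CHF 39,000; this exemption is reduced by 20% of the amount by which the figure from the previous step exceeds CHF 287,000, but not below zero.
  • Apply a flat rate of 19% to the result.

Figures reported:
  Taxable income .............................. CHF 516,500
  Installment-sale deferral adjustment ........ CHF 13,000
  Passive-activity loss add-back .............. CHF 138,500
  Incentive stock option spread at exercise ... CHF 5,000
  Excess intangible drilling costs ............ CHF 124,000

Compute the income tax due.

Regular income tax:
  CHF 200,000 × 9% = CHF 18,000
  CHF 303,000 × 23% = CHF 69,690
  CHF 13,500 × 28% = CHF 3,780
  → CHF 91,470

Alternative floor tax:
  Adjusted income: CHF 516,500 + CHF 13,000 + CHF 138,500 + CHF 5,000 + CHF 124,000 = CHF 797,000
  Exemption: 20% × (CHF 797,000 − CHF 287,000) = CHF 102,000 ≥ CHF 39,000, so the exemption is fully phased out
  Base: CHF 797,000 − CHF 0 = CHF 797,000
  CHF 797,000 × 19% = CHF 151,430

CHF 151,430 > CHF 91,470, so the alternative floor tax is the binding amount.

CHF 151,430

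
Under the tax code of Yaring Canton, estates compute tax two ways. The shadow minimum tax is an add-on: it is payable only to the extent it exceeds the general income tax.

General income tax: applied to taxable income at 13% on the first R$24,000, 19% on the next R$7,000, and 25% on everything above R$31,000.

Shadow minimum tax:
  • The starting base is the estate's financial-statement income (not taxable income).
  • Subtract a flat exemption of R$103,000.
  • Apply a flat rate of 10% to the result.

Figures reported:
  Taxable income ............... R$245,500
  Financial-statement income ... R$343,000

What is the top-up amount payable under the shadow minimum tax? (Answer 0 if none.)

General income tax:
  R$24,000 × 13% = R$3,120
  R$7,000 × 19% = R$1,330
  R$214,500 × 25% = R$53,625
  → R$58,075

Shadow minimum tax:
  Base (financial-statement income): R$343,000
  Less exemption R$103,000 → base R$240,000
  R$240,000 × 10% = R$24,000

R$24,000 ≤ R$58,075, so no add-on is due.

R$0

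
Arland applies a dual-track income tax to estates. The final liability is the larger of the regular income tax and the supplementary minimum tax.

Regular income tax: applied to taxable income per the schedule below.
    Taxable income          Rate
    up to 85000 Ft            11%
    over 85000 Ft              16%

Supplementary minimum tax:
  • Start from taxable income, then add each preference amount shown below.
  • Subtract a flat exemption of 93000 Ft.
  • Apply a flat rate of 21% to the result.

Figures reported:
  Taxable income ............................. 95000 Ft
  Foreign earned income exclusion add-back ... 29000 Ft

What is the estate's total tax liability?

10950 Ft

Regular income tax:
  85000 Ft × 11% = 9350 Ft
  10000 Ft × 16% = 1600 Ft
  → 10950 Ft

Supplementary minimum tax:
  Adjusted income: 95000 Ft + 29000 Ft = 124000 Ft
  Less exemption 93000 Ft → base 31000 Ft
  31000 Ft × 21% = 6510 Ft

10950 Ft > 6510 Ft, so the regular income tax governs.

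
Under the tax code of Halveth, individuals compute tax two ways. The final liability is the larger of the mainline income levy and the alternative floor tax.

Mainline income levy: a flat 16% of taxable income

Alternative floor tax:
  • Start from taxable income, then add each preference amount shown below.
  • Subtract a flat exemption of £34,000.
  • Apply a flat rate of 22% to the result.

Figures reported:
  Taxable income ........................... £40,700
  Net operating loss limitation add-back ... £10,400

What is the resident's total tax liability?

Mainline income levy:
  £40,700 × 16% = £6,512

Alternative floor tax:
  Adjusted income: £40,700 + £10,400 = £51,100
  Less exemption £34,000 → base £17,100
  £17,100 × 22% = £3,762

£6,512 > £3,762, so the mainline income levy governs.

£6,512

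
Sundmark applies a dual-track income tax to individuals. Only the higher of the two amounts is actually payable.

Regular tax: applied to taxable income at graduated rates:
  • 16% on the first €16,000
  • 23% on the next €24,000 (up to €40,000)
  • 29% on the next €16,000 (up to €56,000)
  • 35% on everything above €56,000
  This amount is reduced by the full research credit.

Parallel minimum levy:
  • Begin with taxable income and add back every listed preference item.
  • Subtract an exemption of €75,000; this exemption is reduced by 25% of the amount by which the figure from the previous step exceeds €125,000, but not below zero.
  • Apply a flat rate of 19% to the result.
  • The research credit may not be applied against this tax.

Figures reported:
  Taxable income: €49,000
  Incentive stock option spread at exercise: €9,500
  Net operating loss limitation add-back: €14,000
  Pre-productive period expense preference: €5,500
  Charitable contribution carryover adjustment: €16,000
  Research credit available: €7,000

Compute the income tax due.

Regular tax:
  €16,000 × 16% = €2,560
  €24,000 × 23% = €5,520
  €9,000 × 29% = €2,610
  → €10,690
  Less research credit €7,000 → €3,690

Parallel minimum levy:
  Adjusted income: €49,000 + €9,500 + €14,000 + €5,500 + €16,000 = €94,000
  Exemption: €94,000 ≤ €125,000, so full €75,000 applies
  Base: €94,000 − €75,000 = €19,000
  €19,000 × 19% = €3,610

€3,690 > €3,610, so the regular tax governs.

€3,690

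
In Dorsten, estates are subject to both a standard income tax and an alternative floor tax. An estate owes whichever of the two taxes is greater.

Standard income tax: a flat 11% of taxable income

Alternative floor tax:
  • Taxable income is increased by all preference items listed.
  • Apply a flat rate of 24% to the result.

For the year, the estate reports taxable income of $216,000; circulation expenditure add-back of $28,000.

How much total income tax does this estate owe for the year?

$58,560

Alternative floor tax:
  Adjusted income: $216,000 + $28,000 = $244,000
  $244,000 × 24% = $58,560

Standard income tax:
  $216,000 × 11% = $23,760

$58,560 > $23,760, so the alternative floor tax is the binding amount.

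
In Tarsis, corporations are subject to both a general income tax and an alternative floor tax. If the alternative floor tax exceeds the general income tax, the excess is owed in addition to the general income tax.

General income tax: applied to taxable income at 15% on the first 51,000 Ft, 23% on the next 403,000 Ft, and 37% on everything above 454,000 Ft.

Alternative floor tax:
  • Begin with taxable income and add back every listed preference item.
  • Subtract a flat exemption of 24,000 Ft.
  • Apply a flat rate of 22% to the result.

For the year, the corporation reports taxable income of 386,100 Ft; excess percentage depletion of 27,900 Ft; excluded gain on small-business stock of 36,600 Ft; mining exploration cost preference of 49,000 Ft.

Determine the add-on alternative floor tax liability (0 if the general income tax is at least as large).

19,909 Ft

Alternative floor tax:
  Adjusted income: 386,100 Ft + 27,900 Ft + 36,600 Ft + 49,000 Ft = 499,600 Ft
  Less exemption 24,000 Ft → base 475,600 Ft
  475,600 Ft × 22% = 104,632 Ft

General income tax:
  51,000 Ft × 15% = 7,650 Ft
  335,100 Ft × 23% = 77,073 Ft
  → 84,723 Ft

Excess of alternative floor tax over general income tax: 104,632 Ft − 84,723 Ft = 19,909 Ft.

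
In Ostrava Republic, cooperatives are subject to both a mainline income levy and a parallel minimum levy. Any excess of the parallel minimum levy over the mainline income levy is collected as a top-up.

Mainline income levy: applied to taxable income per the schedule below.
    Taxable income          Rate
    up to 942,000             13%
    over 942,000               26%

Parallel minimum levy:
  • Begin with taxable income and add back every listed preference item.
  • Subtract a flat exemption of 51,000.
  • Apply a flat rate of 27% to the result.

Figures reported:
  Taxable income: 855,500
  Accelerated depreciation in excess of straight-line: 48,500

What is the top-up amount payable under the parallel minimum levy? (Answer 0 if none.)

119,095

Mainline income levy:
  855,500 × 13% = 111,215

Parallel minimum levy:
  Adjusted income: 855,500 + 48,500 = 904,000
  Less exemption 51,000 → base 853,000
  853,000 × 27% = 230,310

Excess of parallel minimum levy over mainline income levy: 230,310 − 111,215 = 119,095.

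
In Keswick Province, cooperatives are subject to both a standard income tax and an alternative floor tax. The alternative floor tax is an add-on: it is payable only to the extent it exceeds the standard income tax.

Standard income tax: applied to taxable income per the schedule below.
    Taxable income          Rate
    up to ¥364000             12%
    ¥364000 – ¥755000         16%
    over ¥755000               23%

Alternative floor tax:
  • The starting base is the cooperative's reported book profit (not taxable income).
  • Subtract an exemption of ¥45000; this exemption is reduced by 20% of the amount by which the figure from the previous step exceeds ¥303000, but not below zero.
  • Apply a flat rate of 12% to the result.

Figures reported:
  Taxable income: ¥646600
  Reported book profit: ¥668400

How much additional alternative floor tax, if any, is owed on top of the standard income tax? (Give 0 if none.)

¥0

Alternative floor tax:
  Base (reported book profit): ¥668400
  Exemption: 20% × (¥668400 − ¥303000) = ¥73080 ≥ ¥45000, so the exemption is fully phased out
  Base: ¥668400 − ¥0 = ¥668400
  ¥668400 × 12% = ¥80208

Standard income tax:
  ¥364000 × 12% = ¥43680
  ¥282600 × 16% = ¥45216
  → ¥88896

¥80208 ≤ ¥88896, so no add-on is due.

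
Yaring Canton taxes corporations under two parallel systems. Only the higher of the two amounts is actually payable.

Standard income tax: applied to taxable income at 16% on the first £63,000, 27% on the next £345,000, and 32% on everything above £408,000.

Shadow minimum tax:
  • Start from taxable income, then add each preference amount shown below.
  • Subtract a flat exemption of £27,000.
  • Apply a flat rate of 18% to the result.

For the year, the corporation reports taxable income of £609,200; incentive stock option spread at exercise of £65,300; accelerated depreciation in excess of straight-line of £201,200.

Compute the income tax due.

Standard income tax:
  £63,000 × 16% = £10,080
  £345,000 × 27% = £93,150
  £201,200 × 32% = £64,384
  → £167,614

Shadow minimum tax:
  Adjusted income: £609,200 + £65,300 + £201,200 = £875,700
  Less exemption £27,000 → base £848,700
  £848,700 × 18% = £152,766

£167,614 > £152,766, so the standard income tax governs.

£167,614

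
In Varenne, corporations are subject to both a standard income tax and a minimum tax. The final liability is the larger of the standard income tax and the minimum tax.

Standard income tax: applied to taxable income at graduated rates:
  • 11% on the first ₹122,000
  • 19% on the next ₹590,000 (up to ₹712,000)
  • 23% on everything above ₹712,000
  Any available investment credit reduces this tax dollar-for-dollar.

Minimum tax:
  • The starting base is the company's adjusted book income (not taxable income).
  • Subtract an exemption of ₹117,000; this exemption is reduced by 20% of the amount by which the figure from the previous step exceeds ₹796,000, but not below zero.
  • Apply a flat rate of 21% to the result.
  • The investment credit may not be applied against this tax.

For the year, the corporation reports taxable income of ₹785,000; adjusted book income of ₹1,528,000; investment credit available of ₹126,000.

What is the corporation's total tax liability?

₹320,880

Minimum tax:
  Base (adjusted book income): ₹1,528,000
  Exemption: 20% × (₹1,528,000 − ₹796,000) = ₹146,400 ≥ ₹117,000, so the exemption is fully phased out
  Base: ₹1,528,000 − ₹0 = ₹1,528,000
  ₹1,528,000 × 21% = ₹320,880

Standard income tax:
  ₹122,000 × 11% = ₹13,420
  ₹590,000 × 19% = ₹112,100
  ₹73,000 × 23% = ₹16,790
  → ₹142,310
  Less investment credit ₹126,000 → ₹16,310

₹320,880 > ₹16,310, so the minimum tax is the binding amount.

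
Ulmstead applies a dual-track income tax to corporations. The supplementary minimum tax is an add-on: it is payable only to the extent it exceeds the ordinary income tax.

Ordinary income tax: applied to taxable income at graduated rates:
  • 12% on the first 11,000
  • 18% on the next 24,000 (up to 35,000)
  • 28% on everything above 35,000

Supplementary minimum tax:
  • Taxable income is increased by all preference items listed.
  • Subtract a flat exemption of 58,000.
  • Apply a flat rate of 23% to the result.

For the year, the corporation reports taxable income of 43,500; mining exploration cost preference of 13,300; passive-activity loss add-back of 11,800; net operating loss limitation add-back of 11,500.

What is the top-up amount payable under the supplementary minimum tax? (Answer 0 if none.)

Supplementary minimum tax:
  Adjusted income: 43,500 + 13,300 + 11,800 + 11,500 = 80,100
  Less exemption 58,000 → base 22,100
  22,100 × 23% = 5,083

Ordinary income tax:
  11,000 × 12% = 1,320
  24,000 × 18% = 4,320
  8,500 × 28% = 2,380
  → 8,020

5,083 ≤ 8,020, so no add-on is due.

0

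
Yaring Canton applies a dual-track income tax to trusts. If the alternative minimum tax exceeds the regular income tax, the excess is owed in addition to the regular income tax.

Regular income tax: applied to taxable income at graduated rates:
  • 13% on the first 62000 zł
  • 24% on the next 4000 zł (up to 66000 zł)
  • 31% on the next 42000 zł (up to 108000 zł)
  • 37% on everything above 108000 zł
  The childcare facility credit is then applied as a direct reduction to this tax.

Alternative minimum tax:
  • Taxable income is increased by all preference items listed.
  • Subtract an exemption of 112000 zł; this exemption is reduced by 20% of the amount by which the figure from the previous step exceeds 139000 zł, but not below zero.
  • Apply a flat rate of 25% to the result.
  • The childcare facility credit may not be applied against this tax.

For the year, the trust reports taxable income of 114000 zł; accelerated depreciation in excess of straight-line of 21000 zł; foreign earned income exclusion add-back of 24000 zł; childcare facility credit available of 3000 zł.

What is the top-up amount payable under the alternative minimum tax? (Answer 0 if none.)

Regular income tax:
  62000 zł × 13% = 8060 zł
  4000 zł × 24% = 960 zł
  42000 zł × 31% = 13020 zł
  6000 zł × 37% = 2220 zł
  → 24260 zł
  Less childcare facility credit 3000 zł → 21260 zł

Alternative minimum tax:
  Adjusted income: 114000 zł + 21000 zł + 24000 zł = 159000 zł
  Exemption: 112000 zł − 20% × (159000 zł − 139000 zł) = 112000 zł − 4000 zł = 108000 zł
  Base: 159000 zł − 108000 zł = 51000 zł
  51000 zł × 25% = 12750 zł

12750 zł ≤ 21260 zł, so no add-on is due.

0 zł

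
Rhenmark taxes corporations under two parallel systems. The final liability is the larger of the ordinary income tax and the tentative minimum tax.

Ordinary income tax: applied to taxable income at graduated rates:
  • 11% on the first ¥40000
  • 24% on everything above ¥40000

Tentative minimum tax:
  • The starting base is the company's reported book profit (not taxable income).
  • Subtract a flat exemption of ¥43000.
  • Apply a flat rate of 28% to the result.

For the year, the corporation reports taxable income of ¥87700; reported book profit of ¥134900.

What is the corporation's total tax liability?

Tentative minimum tax:
  Base (reported book profit): ¥134900
  Less exemption ¥43000 → base ¥91900
  ¥91900 × 28% = ¥25732

Ordinary income tax:
  ¥40000 × 11% = ¥4400
  ¥47700 × 24% = ¥11448
  → ¥15848

¥25732 > ¥15848, so the tentative minimum tax is the binding amount.

¥25732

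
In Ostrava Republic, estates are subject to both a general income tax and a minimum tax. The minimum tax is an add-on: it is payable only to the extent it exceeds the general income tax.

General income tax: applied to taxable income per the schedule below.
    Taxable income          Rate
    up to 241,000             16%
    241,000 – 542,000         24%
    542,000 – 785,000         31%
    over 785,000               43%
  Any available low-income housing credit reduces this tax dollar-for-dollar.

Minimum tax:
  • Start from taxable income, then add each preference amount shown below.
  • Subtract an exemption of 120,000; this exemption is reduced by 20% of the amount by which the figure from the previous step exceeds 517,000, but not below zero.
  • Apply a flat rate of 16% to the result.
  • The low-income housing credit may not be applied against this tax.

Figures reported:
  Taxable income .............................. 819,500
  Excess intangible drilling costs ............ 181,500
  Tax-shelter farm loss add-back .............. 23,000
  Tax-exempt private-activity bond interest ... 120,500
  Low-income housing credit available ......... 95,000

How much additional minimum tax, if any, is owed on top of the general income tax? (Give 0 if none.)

Minimum tax:
  Adjusted income: 819,500 + 181,500 + 23,000 + 120,500 = 1,144,500
  Exemption: 20% × (1,144,500 − 517,000) = 125,500 ≥ 120,000, so the exemption is fully phased out
  Base: 1,144,500 − 0 = 1,144,500
  1,144,500 × 16% = 183,120

General income tax:
  241,000 × 16% = 38,560
  301,000 × 24% = 72,240
  243,000 × 31% = 75,330
  34,500 × 43% = 14,835
  → 200,965
  Less low-income housing credit 95,000 → 105,965

Excess of minimum tax over general income tax: 183,120 − 105,965 = 77,155.

77,155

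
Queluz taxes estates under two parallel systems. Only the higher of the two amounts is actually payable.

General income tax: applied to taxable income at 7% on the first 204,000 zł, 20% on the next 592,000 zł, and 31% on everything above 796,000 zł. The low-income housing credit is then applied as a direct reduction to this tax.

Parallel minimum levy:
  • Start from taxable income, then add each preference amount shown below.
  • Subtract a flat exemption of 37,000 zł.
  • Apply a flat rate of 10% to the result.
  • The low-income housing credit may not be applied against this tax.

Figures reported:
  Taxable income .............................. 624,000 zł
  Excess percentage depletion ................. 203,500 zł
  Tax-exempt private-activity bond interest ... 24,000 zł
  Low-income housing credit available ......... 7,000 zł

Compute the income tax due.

91,280 zł

General income tax:
  204,000 zł × 7% = 14,280 zł
  420,000 zł × 20% = 84,000 zł
  → 98,280 zł
  Less low-income housing credit 7,000 zł → 91,280 zł

Parallel minimum levy:
  Adjusted income: 624,000 zł + 203,500 zł + 24,000 zł = 851,500 zł
  Less exemption 37,000 zł → base 814,500 zł
  814,500 zł × 10% = 81,450 zł

91,280 zł > 81,450 zł, so the general income tax governs.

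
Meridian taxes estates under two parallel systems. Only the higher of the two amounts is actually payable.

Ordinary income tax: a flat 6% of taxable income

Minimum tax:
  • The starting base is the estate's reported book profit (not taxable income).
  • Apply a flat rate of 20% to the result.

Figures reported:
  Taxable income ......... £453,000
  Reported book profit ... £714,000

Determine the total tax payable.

£142,800

Minimum tax:
  Base (reported book profit): £714,000
  £714,000 × 20% = £142,800

Ordinary income tax:
  £453,000 × 6% = £27,180

£142,800 > £27,180, so the minimum tax is the binding amount.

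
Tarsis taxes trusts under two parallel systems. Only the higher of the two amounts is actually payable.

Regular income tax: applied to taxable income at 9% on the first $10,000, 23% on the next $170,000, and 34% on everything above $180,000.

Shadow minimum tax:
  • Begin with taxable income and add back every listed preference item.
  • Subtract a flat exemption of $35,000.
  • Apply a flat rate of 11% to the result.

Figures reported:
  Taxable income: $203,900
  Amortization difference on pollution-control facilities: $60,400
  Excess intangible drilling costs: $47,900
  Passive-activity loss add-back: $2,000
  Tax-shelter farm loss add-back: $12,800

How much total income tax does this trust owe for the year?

Shadow minimum tax:
  Adjusted income: $203,900 + $60,400 + $47,900 + $2,000 + $12,800 = $327,000
  Less exemption $35,000 → base $292,000
  $292,000 × 11% = $32,120

Regular income tax:
  $10,000 × 9% = $900
  $170,000 × 23% = $39,100
  $23,900 × 34% = $8,126
  → $48,126

$48,126 > $32,120, so the regular income tax governs.

$48,126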